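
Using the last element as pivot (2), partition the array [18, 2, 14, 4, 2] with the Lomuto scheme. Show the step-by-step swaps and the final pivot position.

Lomuto partition with pivot = 2:

Initial array: [18, 2, 14, 4, 2]

arr[0]=18 > 2: no swap
arr[1]=2 <= 2: swap with position 0, array becomes [2, 18, 14, 4, 2]
arr[2]=14 > 2: no swap
arr[3]=4 > 2: no swap

Place pivot at position 1: [2, 2, 14, 4, 18]
Pivot position: 1

After partitioning with pivot 2, the array becomes [2, 2, 14, 4, 18]. The pivot is placed at index 1. All elements to the left of the pivot are <= 2, and all elements to the right are > 2.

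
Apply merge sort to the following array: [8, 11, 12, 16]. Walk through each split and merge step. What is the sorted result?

Merge sort trace:

Split: [8, 11, 12, 16] -> [8, 11] and [12, 16]
  Split: [8, 11] -> [8] and [11]
  Merge: [8] + [11] -> [8, 11]
  Split: [12, 16] -> [12] and [16]
  Merge: [12] + [16] -> [12, 16]
Merge: [8, 11] + [12, 16] -> [8, 11, 12, 16]

Final sorted array: [8, 11, 12, 16]

The merge sort proceeds by recursively splitting the array and merging sorted halves.
After all merges, the sorted array is [8, 11, 12, 16].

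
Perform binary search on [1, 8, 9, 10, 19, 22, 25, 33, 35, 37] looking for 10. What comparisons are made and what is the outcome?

Binary search for 10 in [1, 8, 9, 10, 19, 22, 25, 33, 35, 37]:

lo=0, hi=9, mid=4, arr[mid]=19 -> 19 > 10, search left half
lo=0, hi=3, mid=1, arr[mid]=8 -> 8 < 10, search right half
lo=2, hi=3, mid=2, arr[mid]=9 -> 9 < 10, search right half
lo=3, hi=3, mid=3, arr[mid]=10 -> Found target at index 3!

Binary search finds 10 at index 3 after 4 comparisons. The search repeatedly halves the search space by comparing with the middle element.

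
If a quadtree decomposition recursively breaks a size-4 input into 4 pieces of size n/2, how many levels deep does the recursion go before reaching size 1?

For divide and conquer with division factor 2:

Problem sizes at each level:
Level 0: 4
Level 1: 2
Level 2: 1

The root is level 0 and the size-1 base case is level 2 (the tree spans levels 0 through 2, i.e. 3 levels counting the root), so the depth is the number of divisions: log_2(4) = 2

The recursion tree depth is log_2(4) = 2. At each level, the problem size is divided by 2, so it takes 2 divisions to reduce to a base case of size 1. The algorithm makes 4 recursive calls at each level.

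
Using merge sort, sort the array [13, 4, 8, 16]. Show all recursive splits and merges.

Merge sort trace:

Split: [13, 4, 8, 16] -> [13, 4] and [8, 16]
  Split: [13, 4] -> [13] and [4]
  Merge: [13] + [4] -> [4, 13]
  Split: [8, 16] -> [8] and [16]
  Merge: [8] + [16] -> [8, 16]
Merge: [4, 13] + [8, 16] -> [4, 8, 13, 16]

Final sorted array: [4, 8, 13, 16]

The merge sort proceeds by recursively splitting the array and merging sorted halves.
After all merges, the sorted array is [4, 8, 13, 16].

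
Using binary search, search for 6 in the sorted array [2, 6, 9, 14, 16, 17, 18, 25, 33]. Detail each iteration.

Binary search for 6 in [2, 6, 9, 14, 16, 17, 18, 25, 33]:

lo=0, hi=8, mid=4, arr[mid]=16 -> 16 > 6, search left half
lo=0, hi=3, mid=1, arr[mid]=6 -> Found target at index 1!

Binary search finds 6 at index 1 after 2 comparisons. The search repeatedly halves the search space by comparing with the middle element.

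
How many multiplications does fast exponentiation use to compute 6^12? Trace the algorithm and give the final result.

Computing 6^12 by squaring (build up from 6^1; each line after the first costs one multiplication):

6^1 = 6
6^2 = (6^1)^2 = 6^2 = 36
6^3 = 6 * 6^2 = 6 * 36 = 216
6^6 = (6^3)^2 = 216^2 = 46656
6^12 = (6^6)^2 = 46656^2 = 2176782336

Result: 2176782336
Multiplications needed: 4 (4 lines after 6^1)

6^12 = 2176782336. Using exponentiation by squaring, this requires 4 multiplications. The key idea: if the exponent is even, square the half-power; if odd, multiply by the base once.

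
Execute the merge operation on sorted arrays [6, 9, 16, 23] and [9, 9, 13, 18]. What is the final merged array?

Merging process:

Compare 6 vs 9: take 6 from left. Merged: [6]
Compare 9 vs 9: take 9 from left. Merged: [6, 9]
Compare 16 vs 9: take 9 from right. Merged: [6, 9, 9]
Compare 16 vs 9: take 9 from right. Merged: [6, 9, 9, 9]
Compare 16 vs 13: take 13 from right. Merged: [6, 9, 9, 9, 13]
Compare 16 vs 18: take 16 from left. Merged: [6, 9, 9, 9, 13, 16]
Compare 23 vs 18: take 18 from right. Merged: [6, 9, 9, 9, 13, 16, 18]
Append remaining from left: [23]. Merged: [6, 9, 9, 9, 13, 16, 18, 23]

Final merged array: [6, 9, 9, 9, 13, 16, 18, 23]
Total comparisons: 7

The merged array is [6, 9, 9, 9, 13, 16, 18, 23], requiring 7 comparisons. The merge step runs in O(n) time where n is the total number of elements.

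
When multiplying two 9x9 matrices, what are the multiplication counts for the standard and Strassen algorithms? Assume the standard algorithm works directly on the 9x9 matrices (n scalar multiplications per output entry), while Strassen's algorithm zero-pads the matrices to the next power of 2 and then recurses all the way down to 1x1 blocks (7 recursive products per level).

Matrix multiplication for 9x9 matrices:

Strassen's algorithm requires power-of-2 dimensions. Pad 9x9 to 16x16 (next power of 2).

Standard algorithm: 9^3 = 729 multiplications
Strassen's algorithm: 7^(log2(16)) = 7^4 = 2401 multiplications
Difference: 729 - 2401 = -1672 (Strassen uses MORE here due to padding overhead — for small or just-over-power-of-2 n, padding can outweigh the per-level savings)

Standard: 729 multiplications (9^3). Strassen: 2401 multiplications (7^4, after padding to 16x16). Strassen reduces 8 recursive multiplications to 7 at each level.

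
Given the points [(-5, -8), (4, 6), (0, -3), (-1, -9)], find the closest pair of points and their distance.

Computing all pairwise distances among 4 points:

d((-5, -8), (4, 6)) = 16.6433
d((-5, -8), (0, -3)) = 7.0711
d((-5, -8), (-1, -9)) = 4.1231 <-- minimum
d((4, 6), (0, -3)) = 9.8489
d((4, 6), (-1, -9)) = 15.8114
d((0, -3), (-1, -9)) = 6.0828

Closest pair: (-5, -8) and (-1, -9) with distance 4.1231

The closest pair is (-5, -8) and (-1, -9) with Euclidean distance 4.1231. For 4 points, brute-force pairwise comparison is shown above. For large n, the divide-and-conquer algorithm (sort by x, recurse on halves, check the dividing strip) achieves O(n log n).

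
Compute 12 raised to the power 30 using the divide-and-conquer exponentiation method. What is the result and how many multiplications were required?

Computing 12^30 by squaring (build up from 12^1; each line after the first costs one multiplication):

12^1 = 12
12^2 = (12^1)^2 = 12^2 = 144
12^3 = 12 * 12^2 = 12 * 144 = 1728
12^6 = (12^3)^2 = 1728^2 = 2985984
12^7 = 12 * 12^6 = 12 * 2985984 = 35831808
12^14 = (12^7)^2 = 35831808^2 = 1283918464548864
12^15 = 12 * 12^14 = 12 * 1283918464548864 = 15407021574586368
12^30 = (12^15)^2 = 15407021574586368^2 = 237376313799769806328950291431424

Result: 237376313799769806328950291431424
Multiplications needed: 7 (7 lines after 12^1)

12^30 = 237376313799769806328950291431424. Using exponentiation by squaring, this requires 7 multiplications. The key idea: if the exponent is even, square the half-power; if odd, multiply by the base once.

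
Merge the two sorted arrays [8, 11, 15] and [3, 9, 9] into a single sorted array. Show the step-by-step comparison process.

Merging process:

Compare 8 vs 3: take 3 from right. Merged: [3]
Compare 8 vs 9: take 8 from left. Merged: [3, 8]
Compare 11 vs 9: take 9 from right. Merged: [3, 8, 9]
Compare 11 vs 9: take 9 from right. Merged: [3, 8, 9, 9]
Append remaining from left: [11, 15]. Merged: [3, 8, 9, 9, 11, 15]

Final merged array: [3, 8, 9, 9, 11, 15]
Total comparisons: 4

The merged array is [3, 8, 9, 9, 11, 15], requiring 4 comparisons. The merge step runs in O(n) time where n is the total number of elements.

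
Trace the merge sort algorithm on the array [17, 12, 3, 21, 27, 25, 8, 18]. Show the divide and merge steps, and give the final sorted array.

Merge sort trace:

Split: [17, 12, 3, 21, 27, 25, 8, 18] -> [17, 12, 3, 21] and [27, 25, 8, 18]
  Split: [17, 12, 3, 21] -> [17, 12] and [3, 21]
    Split: [17, 12] -> [17] and [12]
    Merge: [17] + [12] -> [12, 17]
    Split: [3, 21] -> [3] and [21]
    Merge: [3] + [21] -> [3, 21]
  Merge: [12, 17] + [3, 21] -> [3, 12, 17, 21]
  Split: [27, 25, 8, 18] -> [27, 25] and [8, 18]
    Split: [27, 25] -> [27] and [25]
    Merge: [27] + [25] -> [25, 27]
    Split: [8, 18] -> [8] and [18]
    Merge: [8] + [18] -> [8, 18]
  Merge: [25, 27] + [8, 18] -> [8, 18, 25, 27]
Merge: [3, 12, 17, 21] + [8, 18, 25, 27] -> [3, 8, 12, 17, 18, 21, 25, 27]

Final sorted array: [3, 8, 12, 17, 18, 21, 25, 27]

The merge sort proceeds by recursively splitting the array and merging sorted halves.
After all merges, the sorted array is [3, 8, 12, 17, 18, 21, 25, 27].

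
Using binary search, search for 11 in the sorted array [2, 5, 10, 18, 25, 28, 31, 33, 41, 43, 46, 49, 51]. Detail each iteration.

Binary search for 11 in [2, 5, 10, 18, 25, 28, 31, 33, 41, 43, 46, 49, 51]:

lo=0, hi=12, mid=6, arr[mid]=31 -> 31 > 11, search left half
lo=0, hi=5, mid=2, arr[mid]=10 -> 10 < 11, search right half
lo=3, hi=5, mid=4, arr[mid]=25 -> 25 > 11, search left half
lo=3, hi=3, mid=3, arr[mid]=18 -> 18 > 11, search left half
lo=3 > hi=2, target 11 not found

Binary search determines that 11 is not in the array after 4 comparisons. The search space was exhausted without finding the target.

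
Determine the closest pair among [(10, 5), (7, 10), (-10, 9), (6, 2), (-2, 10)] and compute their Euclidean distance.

Computing all pairwise distances among 5 points:

d((10, 5), (7, 10)) = 5.831
d((10, 5), (-10, 9)) = 20.3961
d((10, 5), (6, 2)) = 5.0 <-- minimum
d((10, 5), (-2, 10)) = 13.0
d((7, 10), (-10, 9)) = 17.0294
d((7, 10), (6, 2)) = 8.0623
d((7, 10), (-2, 10)) = 9.0
d((-10, 9), (6, 2)) = 17.4642
d((-10, 9), (-2, 10)) = 8.0623
d((6, 2), (-2, 10)) = 11.3137

Closest pair: (10, 5) and (6, 2) with distance 5.0

The closest pair is (10, 5) and (6, 2) with Euclidean distance 5.0. For 5 points, brute-force pairwise comparison is shown above. For large n, the divide-and-conquer algorithm (sort by x, recurse on halves, check the dividing strip) achieves O(n log n).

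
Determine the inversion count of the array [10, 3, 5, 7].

Finding inversions in [10, 3, 5, 7]:

(0, 1): arr[0]=10 > arr[1]=3
(0, 2): arr[0]=10 > arr[2]=5
(0, 3): arr[0]=10 > arr[3]=7

Total inversions: 3

The array has 3 inversion(s): (0,1), (0,2), (0,3). Each pair (i,j) satisfies i < j and arr[i] > arr[j].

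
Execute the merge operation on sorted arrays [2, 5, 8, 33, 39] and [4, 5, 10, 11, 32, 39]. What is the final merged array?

Merging process:

Compare 2 vs 4: take 2 from left. Merged: [2]
Compare 5 vs 4: take 4 from right. Merged: [2, 4]
Compare 5 vs 5: take 5 from left. Merged: [2, 4, 5]
Compare 8 vs 5: take 5 from right. Merged: [2, 4, 5, 5]
Compare 8 vs 10: take 8 from left. Merged: [2, 4, 5, 5, 8]
Compare 33 vs 10: take 10 from right. Merged: [2, 4, 5, 5, 8, 10]
Compare 33 vs 11: take 11 from right. Merged: [2, 4, 5, 5, 8, 10, 11]
Compare 33 vs 32: take 32 from right. Merged: [2, 4, 5, 5, 8, 10, 11, 32]
Compare 33 vs 39: take 33 from left. Merged: [2, 4, 5, 5, 8, 10, 11, 32, 33]
Compare 39 vs 39: take 39 from left. Merged: [2, 4, 5, 5, 8, 10, 11, 32, 33, 39]
Append remaining from right: [39]. Merged: [2, 4, 5, 5, 8, 10, 11, 32, 33, 39, 39]

Final merged array: [2, 4, 5, 5, 8, 10, 11, 32, 33, 39, 39]
Total comparisons: 10

The merged array is [2, 4, 5, 5, 8, 10, 11, 32, 33, 39, 39], requiring 10 comparisons. The merge step runs in O(n) time where n is the total number of elements.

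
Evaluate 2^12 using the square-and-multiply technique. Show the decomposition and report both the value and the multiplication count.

Computing 2^12 by squaring (build up from 2^1; each line after the first costs one multiplication):

2^1 = 2
2^2 = (2^1)^2 = 2^2 = 4
2^3 = 2 * 2^2 = 2 * 4 = 8
2^6 = (2^3)^2 = 8^2 = 64
2^12 = (2^6)^2 = 64^2 = 4096

Result: 4096
Multiplications needed: 4 (4 lines after 2^1)

2^12 = 4096. Using exponentiation by squaring, this requires 4 multiplications. The key idea: if the exponent is even, square the half-power; if odd, multiply by the base once.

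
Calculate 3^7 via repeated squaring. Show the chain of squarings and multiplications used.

Computing 3^7 by squaring (build up from 3^1; each line after the first costs one multiplication):

3^1 = 3
3^2 = (3^1)^2 = 3^2 = 9
3^3 = 3 * 3^2 = 3 * 9 = 27
3^6 = (3^3)^2 = 27^2 = 729
3^7 = 3 * 3^6 = 3 * 729 = 2187

Result: 2187
Multiplications needed: 4 (4 lines after 3^1)

3^7 = 2187. Using exponentiation by squaring, this requires 4 multiplications. The key idea: if the exponent is even, square the half-power; if odd, multiply by the base once.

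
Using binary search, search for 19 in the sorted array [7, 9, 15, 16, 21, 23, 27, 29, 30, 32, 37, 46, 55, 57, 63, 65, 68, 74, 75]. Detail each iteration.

Binary search for 19 in [7, 9, 15, 16, 21, 23, 27, 29, 30, 32, 37, 46, 55, 57, 63, 65, 68, 74, 75]:

lo=0, hi=18, mid=9, arr[mid]=32 -> 32 > 19, search left half
lo=0, hi=8, mid=4, arr[mid]=21 -> 21 > 19, search left half
lo=0, hi=3, mid=1, arr[mid]=9 -> 9 < 19, search right half
lo=2, hi=3, mid=2, arr[mid]=15 -> 15 < 19, search right half
lo=3, hi=3, mid=3, arr[mid]=16 -> 16 < 19, search right half
lo=4 > hi=3, target 19 not found

Binary search determines that 19 is not in the array after 5 comparisons. The search space was exhausted without finding the target.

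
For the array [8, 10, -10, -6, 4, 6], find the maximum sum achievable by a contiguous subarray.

Using Kadane's algorithm on [8, 10, -10, -6, 4, 6]:

Scanning through the array:
Position 1 (value 10): max_ending_here = 18, max_so_far = 18
Position 2 (value -10): max_ending_here = 8, max_so_far = 18
Position 3 (value -6): max_ending_here = 2, max_so_far = 18
Position 4 (value 4): max_ending_here = 6, max_so_far = 18
Position 5 (value 6): max_ending_here = 12, max_so_far = 18

Maximum subarray: [8, 10]
Maximum sum: 18

The maximum subarray is [8, 10] with sum 18. This subarray runs from index 0 to index 1.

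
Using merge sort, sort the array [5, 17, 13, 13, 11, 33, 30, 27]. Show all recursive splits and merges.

Merge sort trace:

Split: [5, 17, 13, 13, 11, 33, 30, 27] -> [5, 17, 13, 13] and [11, 33, 30, 27]
  Split: [5, 17, 13, 13] -> [5, 17] and [13, 13]
    Split: [5, 17] -> [5] and [17]
    Merge: [5] + [17] -> [5, 17]
    Split: [13, 13] -> [13] and [13]
    Merge: [13] + [13] -> [13, 13]
  Merge: [5, 17] + [13, 13] -> [5, 13, 13, 17]
  Split: [11, 33, 30, 27] -> [11, 33] and [30, 27]
    Split: [11, 33] -> [11] and [33]
    Merge: [11] + [33] -> [11, 33]
    Split: [30, 27] -> [30] and [27]
    Merge: [30] + [27] -> [27, 30]
  Merge: [11, 33] + [27, 30] -> [11, 27, 30, 33]
Merge: [5, 13, 13, 17] + [11, 27, 30, 33] -> [5, 11, 13, 13, 17, 27, 30, 33]

Final sorted array: [5, 11, 13, 13, 17, 27, 30, 33]

The merge sort proceeds by recursively splitting the array and merging sorted halves.
After all merges, the sorted array is [5, 11, 13, 13, 17, 27, 30, 33].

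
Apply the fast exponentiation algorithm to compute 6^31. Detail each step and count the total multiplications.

Computing 6^31 by squaring (build up from 6^1; each line after the first costs one multiplication):

6^1 = 6
6^2 = (6^1)^2 = 6^2 = 36
6^3 = 6 * 6^2 = 6 * 36 = 216
6^6 = (6^3)^2 = 216^2 = 46656
6^7 = 6 * 6^6 = 6 * 46656 = 279936
6^14 = (6^7)^2 = 279936^2 = 78364164096
6^15 = 6 * 6^14 = 6 * 78364164096 = 470184984576
6^30 = (6^15)^2 = 470184984576^2 = 221073919720733357899776
6^31 = 6 * 6^30 = 6 * 221073919720733357899776 = 1326443518324400147398656

Result: 1326443518324400147398656
Multiplications needed: 8 (8 lines after 6^1)

6^31 = 1326443518324400147398656. Using exponentiation by squaring, this requires 8 multiplications. The key idea: if the exponent is even, square the half-power; if odd, multiply by the base once.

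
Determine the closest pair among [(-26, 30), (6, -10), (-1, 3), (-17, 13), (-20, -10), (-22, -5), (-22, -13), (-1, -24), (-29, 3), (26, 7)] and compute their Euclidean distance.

Computing all pairwise distances among 10 points:

d((-26, 30), (6, -10)) = 51.225
d((-26, 30), (-1, 3)) = 36.7967
d((-26, 30), (-17, 13)) = 19.2354
d((-26, 30), (-20, -10)) = 40.4475
d((-26, 30), (-22, -5)) = 35.2278
d((-26, 30), (-22, -13)) = 43.1856
d((-26, 30), (-1, -24)) = 59.5063
d((-26, 30), (-29, 3)) = 27.1662
d((-26, 30), (26, 7)) = 56.8595
d((6, -10), (-1, 3)) = 14.7648
d((6, -10), (-17, 13)) = 32.5269
d((6, -10), (-20, -10)) = 26.0
d((6, -10), (-22, -5)) = 28.4429
d((6, -10), (-22, -13)) = 28.1603
d((6, -10), (-1, -24)) = 15.6525
d((6, -10), (-29, 3)) = 37.3363
d((6, -10), (26, 7)) = 26.2488
d((-1, 3), (-17, 13)) = 18.868
d((-1, 3), (-20, -10)) = 23.0217
d((-1, 3), (-22, -5)) = 22.4722
d((-1, 3), (-22, -13)) = 26.4008
d((-1, 3), (-1, -24)) = 27.0
d((-1, 3), (-29, 3)) = 28.0
d((-1, 3), (26, 7)) = 27.2947
d((-17, 13), (-20, -10)) = 23.1948
d((-17, 13), (-22, -5)) = 18.6815
d((-17, 13), (-22, -13)) = 26.4764
d((-17, 13), (-1, -24)) = 40.3113
d((-17, 13), (-29, 3)) = 15.6205
d((-17, 13), (26, 7)) = 43.4166
d((-20, -10), (-22, -5)) = 5.3852
d((-20, -10), (-22, -13)) = 3.6056 <-- minimum
d((-20, -10), (-1, -24)) = 23.6008
d((-20, -10), (-29, 3)) = 15.8114
d((-20, -10), (26, 7)) = 49.0408
d((-22, -5), (-22, -13)) = 8.0
d((-22, -5), (-1, -24)) = 28.3196
d((-22, -5), (-29, 3)) = 10.6301
d((-22, -5), (26, 7)) = 49.4773
d((-22, -13), (-1, -24)) = 23.7065
d((-22, -13), (-29, 3)) = 17.4642
d((-22, -13), (26, 7)) = 52.0
d((-1, -24), (-29, 3)) = 38.8973
d((-1, -24), (26, 7)) = 41.1096
d((-29, 3), (26, 7)) = 55.1453

Closest pair: (-20, -10) and (-22, -13) with distance 3.6056

The closest pair is (-20, -10) and (-22, -13) with Euclidean distance 3.6056. For 10 points, brute-force pairwise comparison is shown above. For large n, the divide-and-conquer algorithm (sort by x, recurse on halves, check the dividing strip) achieves O(n log n).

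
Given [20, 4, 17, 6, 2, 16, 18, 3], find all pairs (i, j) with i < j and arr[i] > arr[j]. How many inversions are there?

Finding inversions in [20, 4, 17, 6, 2, 16, 18, 3]:

(0, 1): arr[0]=20 > arr[1]=4
(0, 2): arr[0]=20 > arr[2]=17
(0, 3): arr[0]=20 > arr[3]=6
(0, 4): arr[0]=20 > arr[4]=2
(0, 5): arr[0]=20 > arr[5]=16
(0, 6): arr[0]=20 > arr[6]=18
(0, 7): arr[0]=20 > arr[7]=3
(1, 4): arr[1]=4 > arr[4]=2
(1, 7): arr[1]=4 > arr[7]=3
(2, 3): arr[2]=17 > arr[3]=6
(2, 4): arr[2]=17 > arr[4]=2
(2, 5): arr[2]=17 > arr[5]=16
(2, 7): arr[2]=17 > arr[7]=3
(3, 4): arr[3]=6 > arr[4]=2
(3, 7): arr[3]=6 > arr[7]=3
(5, 7): arr[5]=16 > arr[7]=3
(6, 7): arr[6]=18 > arr[7]=3

Total inversions: 17

The array has 17 inversion(s): (0,1), (0,2), (0,3), (0,4), (0,5), (0,6), (0,7), (1,4), (1,7), (2,3), (2,4), (2,5), (2,7), (3,4), (3,7), (5,7), (6,7). Each pair (i,j) satisfies i < j and arr[i] > arr[j].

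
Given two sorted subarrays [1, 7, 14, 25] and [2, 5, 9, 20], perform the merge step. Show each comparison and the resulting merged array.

Merging process:

Compare 1 vs 2: take 1 from left. Merged: [1]
Compare 7 vs 2: take 2 from right. Merged: [1, 2]
Compare 7 vs 5: take 5 from right. Merged: [1, 2, 5]
Compare 7 vs 9: take 7 from left. Merged: [1, 2, 5, 7]
Compare 14 vs 9: take 9 from right. Merged: [1, 2, 5, 7, 9]
Compare 14 vs 20: take 14 from left. Merged: [1, 2, 5, 7, 9, 14]
Compare 25 vs 20: take 20 from right. Merged: [1, 2, 5, 7, 9, 14, 20]
Append remaining from left: [25]. Merged: [1, 2, 5, 7, 9, 14, 20, 25]

Final merged array: [1, 2, 5, 7, 9, 14, 20, 25]
Total comparisons: 7

The merged array is [1, 2, 5, 7, 9, 14, 20, 25], requiring 7 comparisons. The merge step runs in O(n) time where n is the total number of elements.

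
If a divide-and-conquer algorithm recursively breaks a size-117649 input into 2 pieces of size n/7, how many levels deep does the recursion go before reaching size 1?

For divide and conquer with division factor 7:

Problem sizes at each level:
Level 0: 117649
Level 1: 16807
Level 2: 2401
Level 3: 343
Level 4: 49
Level 5: 7
Level 6: 1

The root is level 0 and the size-1 base case is level 6 (the tree spans levels 0 through 6, i.e. 7 levels counting the root), so the depth is the number of divisions: log_7(117649) = 6

The recursion tree depth is log_7(117649) = 6. At each level, the problem size is divided by 7, so it takes 6 divisions to reduce to a base case of size 1. The algorithm makes 2 recursive calls at each level.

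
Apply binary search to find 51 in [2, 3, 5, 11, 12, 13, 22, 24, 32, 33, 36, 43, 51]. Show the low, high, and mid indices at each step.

Binary search for 51 in [2, 3, 5, 11, 12, 13, 22, 24, 32, 33, 36, 43, 51]:

lo=0, hi=12, mid=6, arr[mid]=22 -> 22 < 51, search right half
lo=7, hi=12, mid=9, arr[mid]=33 -> 33 < 51, search right half
lo=10, hi=12, mid=11, arr[mid]=43 -> 43 < 51, search right half
lo=12, hi=12, mid=12, arr[mid]=51 -> Found target at index 12!

Binary search finds 51 at index 12 after 4 comparisons. The search repeatedly halves the search space by comparing with the middle element.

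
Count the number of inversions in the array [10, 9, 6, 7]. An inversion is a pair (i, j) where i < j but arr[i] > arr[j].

Finding inversions in [10, 9, 6, 7]:

(0, 1): arr[0]=10 > arr[1]=9
(0, 2): arr[0]=10 > arr[2]=6
(0, 3): arr[0]=10 > arr[3]=7
(1, 2): arr[1]=9 > arr[2]=6
(1, 3): arr[1]=9 > arr[3]=7

Total inversions: 5

The array has 5 inversion(s): (0,1), (0,2), (0,3), (1,2), (1,3). Each pair (i,j) satisfies i < j and arr[i] > arr[j].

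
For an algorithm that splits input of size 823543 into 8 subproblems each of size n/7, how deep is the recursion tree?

For divide and conquer with division factor 7:

Problem sizes at each level:
Level 0: 823543
Level 1: 117649
Level 2: 16807
Level 3: 2401
Level 4: 343
Level 5: 49
Level 6: 7
Level 7: 1

The root is level 0 and the size-1 base case is level 7 (the tree spans levels 0 through 7, i.e. 8 levels counting the root), so the depth is the number of divisions: log_7(823543) = 7

The recursion tree depth is log_7(823543) = 7. At each level, the problem size is divided by 7, so it takes 7 divisions to reduce to a base case of size 1. The algorithm makes 8 recursive calls at each level.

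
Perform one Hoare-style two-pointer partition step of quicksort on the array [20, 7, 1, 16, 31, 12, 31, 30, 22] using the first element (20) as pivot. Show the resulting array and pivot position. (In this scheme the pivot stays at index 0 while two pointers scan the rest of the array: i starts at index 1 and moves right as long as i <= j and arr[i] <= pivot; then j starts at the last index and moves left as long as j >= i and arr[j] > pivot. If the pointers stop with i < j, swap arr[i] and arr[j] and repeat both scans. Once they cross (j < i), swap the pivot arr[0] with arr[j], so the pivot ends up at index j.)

Hoare-style two-pointer partition with pivot = 20:

Initial array: [20, 7, 1, 16, 31, 12, 31, 30, 22]

Pointers start at i = 1, j = 8.
i stops at index 4 (arr[4]=31 > 20), j stops at index 5 (arr[5]=12 <= 20): swap arr[4] and arr[5], array becomes [20, 7, 1, 16, 12, 31, 31, 30, 22]
i ends at 5, j ends at 4: the pointers have crossed (j < i), so scanning stops.

Swap pivot arr[0] with arr[4] to place pivot at position 4: [12, 7, 1, 16, 20, 31, 31, 30, 22]
Pivot position: 4

After partitioning with pivot 20, the array becomes [12, 7, 1, 16, 20, 31, 31, 30, 22]. The pivot is placed at index 4. All elements to the left of the pivot are <= 20, and all elements to the right are > 20.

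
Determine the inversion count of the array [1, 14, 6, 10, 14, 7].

Finding inversions in [1, 14, 6, 10, 14, 7]:

(1, 2): arr[1]=14 > arr[2]=6
(1, 3): arr[1]=14 > arr[3]=10
(1, 5): arr[1]=14 > arr[5]=7
(3, 5): arr[3]=10 > arr[5]=7
(4, 5): arr[4]=14 > arr[5]=7

Total inversions: 5

The array has 5 inversion(s): (1,2), (1,3), (1,5), (3,5), (4,5). Each pair (i,j) satisfies i < j and arr[i] > arr[j].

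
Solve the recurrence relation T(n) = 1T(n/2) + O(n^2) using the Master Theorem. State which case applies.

Master Theorem for T(n) = 1T(n/2) + O(n^2):

a = 1, b = 2, c = 2
log_b(a) = log_2(1) = 0.0000

Case 3: c = 2 > log_2(1) = 0.0000
T(n) = O(n^2) = O(n^2)

For T(n) = 1T(n/2) + O(n^2): log_2(1) = 0.0000. This is Case 3 of the Master Theorem (c > log_b(a), work dominated by root), giving O(n^2).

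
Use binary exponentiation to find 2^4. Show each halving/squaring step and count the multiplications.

Computing 2^4 by squaring (build up from 2^1; each line after the first costs one multiplication):

2^1 = 2
2^2 = (2^1)^2 = 2^2 = 4
2^4 = (2^2)^2 = 4^2 = 16

Result: 16
Multiplications needed: 2 (2 lines after 2^1)

2^4 = 16. Using exponentiation by squaring, this requires 2 multiplications. The key idea: if the exponent is even, square the half-power; if odd, multiply by the base once.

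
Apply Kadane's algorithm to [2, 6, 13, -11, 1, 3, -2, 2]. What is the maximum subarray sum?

Using Kadane's algorithm on [2, 6, 13, -11, 1, 3, -2, 2]:

Scanning through the array:
Position 1 (value 6): max_ending_here = 8, max_so_far = 8
Position 2 (value 13): max_ending_here = 21, max_so_far = 21
Position 3 (value -11): max_ending_here = 10, max_so_far = 21
Position 4 (value 1): max_ending_here = 11, max_so_far = 21
Position 5 (value 3): max_ending_here = 14, max_so_far = 21
Position 6 (value -2): max_ending_here = 12, max_so_far = 21
Position 7 (value 2): max_ending_here = 14, max_so_far = 21

Maximum subarray: [2, 6, 13]
Maximum sum: 21

The maximum subarray is [2, 6, 13] with sum 21. This subarray runs from index 0 to index 2.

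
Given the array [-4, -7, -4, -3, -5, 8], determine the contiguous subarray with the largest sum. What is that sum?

Using Kadane's algorithm on [-4, -7, -4, -3, -5, 8]:

Scanning through the array:
Position 1 (value -7): max_ending_here = -7, max_so_far = -4
Position 2 (value -4): max_ending_here = -4, max_so_far = -4
Position 3 (value -3): max_ending_here = -3, max_so_far = -3
Position 4 (value -5): max_ending_here = -5, max_so_far = -3
Position 5 (value 8): max_ending_here = 8, max_so_far = 8

Maximum subarray: [8]
Maximum sum: 8

The maximum subarray is [8] with sum 8. This subarray runs from index 5 to index 5.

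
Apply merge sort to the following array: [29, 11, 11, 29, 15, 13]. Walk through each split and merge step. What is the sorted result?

Merge sort trace:

Split: [29, 11, 11, 29, 15, 13] -> [29, 11, 11] and [29, 15, 13]
  Split: [29, 11, 11] -> [29] and [11, 11]
    Split: [11, 11] -> [11] and [11]
    Merge: [11] + [11] -> [11, 11]
  Merge: [29] + [11, 11] -> [11, 11, 29]
  Split: [29, 15, 13] -> [29] and [15, 13]
    Split: [15, 13] -> [15] and [13]
    Merge: [15] + [13] -> [13, 15]
  Merge: [29] + [13, 15] -> [13, 15, 29]
Merge: [11, 11, 29] + [13, 15, 29] -> [11, 11, 13, 15, 29, 29]

Final sorted array: [11, 11, 13, 15, 29, 29]

The merge sort proceeds by recursively splitting the array and merging sorted halves.
After all merges, the sorted array is [11, 11, 13, 15, 29, 29].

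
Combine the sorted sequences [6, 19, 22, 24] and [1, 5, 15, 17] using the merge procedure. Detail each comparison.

Merging process:

Compare 6 vs 1: take 1 from right. Merged: [1]
Compare 6 vs 5: take 5 from right. Merged: [1, 5]
Compare 6 vs 15: take 6 from left. Merged: [1, 5, 6]
Compare 19 vs 15: take 15 from right. Merged: [1, 5, 6, 15]
Compare 19 vs 17: take 17 from right. Merged: [1, 5, 6, 15, 17]
Append remaining from left: [19, 22, 24]. Merged: [1, 5, 6, 15, 17, 19, 22, 24]

Final merged array: [1, 5, 6, 15, 17, 19, 22, 24]
Total comparisons: 5

The merged array is [1, 5, 6, 15, 17, 19, 22, 24], requiring 5 comparisons. The merge step runs in O(n) time where n is the total number of elements.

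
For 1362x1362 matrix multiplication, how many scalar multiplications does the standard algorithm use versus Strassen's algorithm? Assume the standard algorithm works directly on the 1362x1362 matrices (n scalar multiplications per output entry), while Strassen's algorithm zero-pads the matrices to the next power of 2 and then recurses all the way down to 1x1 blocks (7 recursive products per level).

Matrix multiplication for 1362x1362 matrices:

Strassen's algorithm requires power-of-2 dimensions. Pad 1362x1362 to 2048x2048 (next power of 2).

Standard algorithm: 1362^3 = 2526569928 multiplications
Strassen's algorithm: 7^(log2(2048)) = 7^11 = 1977326743 multiplications
Savings: 2526569928 - 1977326743 = 549243185 multiplications

Standard: 2526569928 multiplications (1362^3). Strassen: 1977326743 multiplications (7^11, after padding to 2048x2048). Strassen reduces 8 recursive multiplications to 7 at each level.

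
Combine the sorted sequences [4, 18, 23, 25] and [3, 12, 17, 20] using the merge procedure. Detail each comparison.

Merging process:

Compare 4 vs 3: take 3 from right. Merged: [3]
Compare 4 vs 12: take 4 from left. Merged: [3, 4]
Compare 18 vs 12: take 12 from right. Merged: [3, 4, 12]
Compare 18 vs 17: take 17 from right. Merged: [3, 4, 12, 17]
Compare 18 vs 20: take 18 from left. Merged: [3, 4, 12, 17, 18]
Compare 23 vs 20: take 20 from right. Merged: [3, 4, 12, 17, 18, 20]
Append remaining from left: [23, 25]. Merged: [3, 4, 12, 17, 18, 20, 23, 25]

Final merged array: [3, 4, 12, 17, 18, 20, 23, 25]
Total comparisons: 6

The merged array is [3, 4, 12, 17, 18, 20, 23, 25], requiring 6 comparisons. The merge step runs in O(n) time where n is the total number of elements.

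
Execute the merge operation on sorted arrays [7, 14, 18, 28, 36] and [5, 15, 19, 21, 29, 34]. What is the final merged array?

Merging process:

Compare 7 vs 5: take 5 from right. Merged: [5]
Compare 7 vs 15: take 7 from left. Merged: [5, 7]
Compare 14 vs 15: take 14 from left. Merged: [5, 7, 14]
Compare 18 vs 15: take 15 from right. Merged: [5, 7, 14, 15]
Compare 18 vs 19: take 18 from left. Merged: [5, 7, 14, 15, 18]
Compare 28 vs 19: take 19 from right. Merged: [5, 7, 14, 15, 18, 19]
Compare 28 vs 21: take 21 from right. Merged: [5, 7, 14, 15, 18, 19, 21]
Compare 28 vs 29: take 28 from left. Merged: [5, 7, 14, 15, 18, 19, 21, 28]
Compare 36 vs 29: take 29 from right. Merged: [5, 7, 14, 15, 18, 19, 21, 28, 29]
Compare 36 vs 34: take 34 from right. Merged: [5, 7, 14, 15, 18, 19, 21, 28, 29, 34]
Append remaining from left: [36]. Merged: [5, 7, 14, 15, 18, 19, 21, 28, 29, 34, 36]

Final merged array: [5, 7, 14, 15, 18, 19, 21, 28, 29, 34, 36]
Total comparisons: 10

The merged array is [5, 7, 14, 15, 18, 19, 21, 28, 29, 34, 36], requiring 10 comparisons. The merge step runs in O(n) time where n is the total number of elements.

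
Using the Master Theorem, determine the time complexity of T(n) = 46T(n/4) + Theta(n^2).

Master Theorem for T(n) = 46T(n/4) + O(n^2):

a = 46, b = 4, c = 2
log_b(a) = log_4(46) = 2.7618

Case 1: c = 2 < log_4(46) = 2.7618
T(n) = O(n^(log_4 46))

For T(n) = 46T(n/4) + O(n^2): log_4(46) = 2.7618. This is Case 1 of the Master Theorem (c < log_b(a), work dominated by leaves), giving O(n^(log_4 46)).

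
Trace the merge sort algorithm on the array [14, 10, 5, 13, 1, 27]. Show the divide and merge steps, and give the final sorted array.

Merge sort trace:

Split: [14, 10, 5, 13, 1, 27] -> [14, 10, 5] and [13, 1, 27]
  Split: [14, 10, 5] -> [14] and [10, 5]
    Split: [10, 5] -> [10] and [5]
    Merge: [10] + [5] -> [5, 10]
  Merge: [14] + [5, 10] -> [5, 10, 14]
  Split: [13, 1, 27] -> [13] and [1, 27]
    Split: [1, 27] -> [1] and [27]
    Merge: [1] + [27] -> [1, 27]
  Merge: [13] + [1, 27] -> [1, 13, 27]
Merge: [5, 10, 14] + [1, 13, 27] -> [1, 5, 10, 13, 14, 27]

Final sorted array: [1, 5, 10, 13, 14, 27]

The merge sort proceeds by recursively splitting the array and merging sorted halves.
After all merges, the sorted array is [1, 5, 10, 13, 14, 27].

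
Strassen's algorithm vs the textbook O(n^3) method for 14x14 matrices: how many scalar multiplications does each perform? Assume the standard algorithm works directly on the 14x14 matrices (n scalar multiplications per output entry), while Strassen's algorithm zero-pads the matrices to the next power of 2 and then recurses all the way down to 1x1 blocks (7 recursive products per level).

Matrix multiplication for 14x14 matrices:

Strassen's algorithm requires power-of-2 dimensions. Pad 14x14 to 16x16 (next power of 2).

Standard algorithm: 14^3 = 2744 multiplications
Strassen's algorithm: 7^(log2(16)) = 7^4 = 2401 multiplications
Savings: 2744 - 2401 = 343 multiplications

Standard: 2744 multiplications (14^3). Strassen: 2401 multiplications (7^4, after padding to 16x16). Strassen reduces 8 recursive multiplications to 7 at each level.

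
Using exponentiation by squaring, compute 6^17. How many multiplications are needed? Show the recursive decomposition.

Computing 6^17 by squaring (build up from 6^1; each line after the first costs one multiplication):

6^1 = 6
6^2 = (6^1)^2 = 6^2 = 36
6^4 = (6^2)^2 = 36^2 = 1296
6^8 = (6^4)^2 = 1296^2 = 1679616
6^16 = (6^8)^2 = 1679616^2 = 2821109907456
6^17 = 6 * 6^16 = 6 * 2821109907456 = 16926659444736

Result: 16926659444736
Multiplications needed: 5 (5 lines after 6^1)

6^17 = 16926659444736. Using exponentiation by squaring, this requires 5 multiplications. The key idea: if the exponent is even, square the half-power; if odd, multiply by the base once.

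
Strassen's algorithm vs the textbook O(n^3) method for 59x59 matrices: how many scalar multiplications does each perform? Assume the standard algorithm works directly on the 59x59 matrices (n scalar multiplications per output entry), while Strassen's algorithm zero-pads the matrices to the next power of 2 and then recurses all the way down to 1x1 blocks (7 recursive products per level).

Matrix multiplication for 59x59 matrices:

Strassen's algorithm requires power-of-2 dimensions. Pad 59x59 to 64x64 (next power of 2).

Standard algorithm: 59^3 = 205379 multiplications
Strassen's algorithm: 7^(log2(64)) = 7^6 = 117649 multiplications
Savings: 205379 - 117649 = 87730 multiplications

Standard: 205379 multiplications (59^3). Strassen: 117649 multiplications (7^6, after padding to 64x64). Strassen reduces 8 recursive multiplications to 7 at each level.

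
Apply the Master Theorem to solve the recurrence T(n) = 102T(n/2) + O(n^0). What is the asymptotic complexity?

Master Theorem for T(n) = 102T(n/2) + O(n^0):

a = 102, b = 2, c = 0
log_b(a) = log_2(102) = 6.6724

Case 1: c = 0 < log_2(102) = 6.6724
T(n) = O(n^(log_2 102))

For T(n) = 102T(n/2) + O(n^0): log_2(102) = 6.6724. This is Case 1 of the Master Theorem (c < log_b(a), work dominated by leaves), giving O(n^(log_2 102)).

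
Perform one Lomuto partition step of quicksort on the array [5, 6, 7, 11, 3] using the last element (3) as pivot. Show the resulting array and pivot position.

Lomuto partition with pivot = 3:

Initial array: [5, 6, 7, 11, 3]

arr[0]=5 > 3: no swap
arr[1]=6 > 3: no swap
arr[2]=7 > 3: no swap
arr[3]=11 > 3: no swap

Place pivot at position 0: [3, 6, 7, 11, 5]
Pivot position: 0

After partitioning with pivot 3, the array becomes [3, 6, 7, 11, 5]. The pivot is placed at index 0. All elements to the left of the pivot are <= 3, and all elements to the right are > 3.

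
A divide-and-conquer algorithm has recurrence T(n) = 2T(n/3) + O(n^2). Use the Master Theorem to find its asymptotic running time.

Master Theorem for T(n) = 2T(n/3) + O(n^2):

a = 2, b = 3, c = 2
log_b(a) = log_3(2) = 0.6309

Case 3: c = 2 > log_3(2) = 0.6309
T(n) = O(n^2) = O(n^2)

For T(n) = 2T(n/3) + O(n^2): log_3(2) = 0.6309. This is Case 3 of the Master Theorem (c > log_b(a), work dominated by root), giving O(n^2).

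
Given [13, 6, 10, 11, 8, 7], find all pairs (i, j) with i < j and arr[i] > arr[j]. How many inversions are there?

Finding inversions in [13, 6, 10, 11, 8, 7]:

(0, 1): arr[0]=13 > arr[1]=6
(0, 2): arr[0]=13 > arr[2]=10
(0, 3): arr[0]=13 > arr[3]=11
(0, 4): arr[0]=13 > arr[4]=8
(0, 5): arr[0]=13 > arr[5]=7
(2, 4): arr[2]=10 > arr[4]=8
(2, 5): arr[2]=10 > arr[5]=7
(3, 4): arr[3]=11 > arr[4]=8
(3, 5): arr[3]=11 > arr[5]=7
(4, 5): arr[4]=8 > arr[5]=7

Total inversions: 10

The array has 10 inversion(s): (0,1), (0,2), (0,3), (0,4), (0,5), (2,4), (2,5), (3,4), (3,5), (4,5). Each pair (i,j) satisfies i < j and arr[i] > arr[j].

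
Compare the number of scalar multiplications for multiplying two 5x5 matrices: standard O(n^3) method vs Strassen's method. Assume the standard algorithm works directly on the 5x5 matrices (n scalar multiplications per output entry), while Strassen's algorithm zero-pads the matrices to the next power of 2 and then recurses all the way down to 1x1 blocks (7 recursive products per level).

Matrix multiplication for 5x5 matrices:

Strassen's algorithm requires power-of-2 dimensions. Pad 5x5 to 8x8 (next power of 2).

Standard algorithm: 5^3 = 125 multiplications
Strassen's algorithm: 7^(log2(8)) = 7^3 = 343 multiplications
Difference: 125 - 343 = -218 (Strassen uses MORE here due to padding overhead — for small or just-over-power-of-2 n, padding can outweigh the per-level savings)

Standard: 125 multiplications (5^3). Strassen: 343 multiplications (7^3, after padding to 8x8). Strassen reduces 8 recursive multiplications to 7 at each level.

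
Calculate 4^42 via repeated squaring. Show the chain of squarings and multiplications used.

Computing 4^42 by squaring (build up from 4^1; each line after the first costs one multiplication):

4^1 = 4
4^2 = (4^1)^2 = 4^2 = 16
4^4 = (4^2)^2 = 16^2 = 256
4^5 = 4 * 4^4 = 4 * 256 = 1024
4^10 = (4^5)^2 = 1024^2 = 1048576
4^20 = (4^10)^2 = 1048576^2 = 1099511627776
4^21 = 4 * 4^20 = 4 * 1099511627776 = 4398046511104
4^42 = (4^21)^2 = 4398046511104^2 = 19342813113834066795298816

Result: 19342813113834066795298816
Multiplications needed: 7 (7 lines after 4^1)

4^42 = 19342813113834066795298816. Using exponentiation by squaring, this requires 7 multiplications. The key idea: if the exponent is even, square the half-power; if odd, multiply by the base once.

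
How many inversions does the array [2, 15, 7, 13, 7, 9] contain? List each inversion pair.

Finding inversions in [2, 15, 7, 13, 7, 9]:

(1, 2): arr[1]=15 > arr[2]=7
(1, 3): arr[1]=15 > arr[3]=13
(1, 4): arr[1]=15 > arr[4]=7
(1, 5): arr[1]=15 > arr[5]=9
(3, 4): arr[3]=13 > arr[4]=7
(3, 5): arr[3]=13 > arr[5]=9

Total inversions: 6

The array has 6 inversion(s): (1,2), (1,3), (1,4), (1,5), (3,4), (3,5). Each pair (i,j) satisfies i < j and arr[i] > arr[j].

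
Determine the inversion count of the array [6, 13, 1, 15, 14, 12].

Finding inversions in [6, 13, 1, 15, 14, 12]:

(0, 2): arr[0]=6 > arr[2]=1
(1, 2): arr[1]=13 > arr[2]=1
(1, 5): arr[1]=13 > arr[5]=12
(3, 4): arr[3]=15 > arr[4]=14
(3, 5): arr[3]=15 > arr[5]=12
(4, 5): arr[4]=14 > arr[5]=12

Total inversions: 6

The array has 6 inversion(s): (0,2), (1,2), (1,5), (3,4), (3,5), (4,5). Each pair (i,j) satisfies i < j and arr[i] > arr[j].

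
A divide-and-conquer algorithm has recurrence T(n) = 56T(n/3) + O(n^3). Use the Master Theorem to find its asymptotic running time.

Master Theorem for T(n) = 56T(n/3) + O(n^3):

a = 56, b = 3, c = 3
log_b(a) = log_3(56) = 3.6640

Case 1: c = 3 < log_3(56) = 3.6640
T(n) = O(n^(log_3 56))

For T(n) = 56T(n/3) + O(n^3): log_3(56) = 3.6640. This is Case 1 of the Master Theorem (c < log_b(a), work dominated by leaves), giving O(n^(log_3 56)).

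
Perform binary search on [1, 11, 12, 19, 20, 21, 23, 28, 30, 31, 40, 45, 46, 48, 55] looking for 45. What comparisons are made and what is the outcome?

Binary search for 45 in [1, 11, 12, 19, 20, 21, 23, 28, 30, 31, 40, 45, 46, 48, 55]:

lo=0, hi=14, mid=7, arr[mid]=28 -> 28 < 45, search right half
lo=8, hi=14, mid=11, arr[mid]=45 -> Found target at index 11!

Binary search finds 45 at index 11 after 2 comparisons. The search repeatedly halves the search space by comparing with the middle element.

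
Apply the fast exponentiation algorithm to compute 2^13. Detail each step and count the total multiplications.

Computing 2^13 by squaring (build up from 2^1; each line after the first costs one multiplication):

2^1 = 2
2^2 = (2^1)^2 = 2^2 = 4
2^3 = 2 * 2^2 = 2 * 4 = 8
2^6 = (2^3)^2 = 8^2 = 64
2^12 = (2^6)^2 = 64^2 = 4096
2^13 = 2 * 2^12 = 2 * 4096 = 8192

Result: 8192
Multiplications needed: 5 (5 lines after 2^1)

2^13 = 8192. Using exponentiation by squaring, this requires 5 multiplications. The key idea: if the exponent is even, square the half-power; if odd, multiply by the base once.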